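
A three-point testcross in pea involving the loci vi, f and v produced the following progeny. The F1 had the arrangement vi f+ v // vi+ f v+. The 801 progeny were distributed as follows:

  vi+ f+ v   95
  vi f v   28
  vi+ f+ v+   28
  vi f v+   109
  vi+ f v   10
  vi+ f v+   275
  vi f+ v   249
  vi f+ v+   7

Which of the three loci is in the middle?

The two rarest classes, vi f+ v+ and vi+ f v, are the double crossovers. Comparing them with the parentals, only the v allele has switched, so v is the middle locus and the order is vi – v – f.

v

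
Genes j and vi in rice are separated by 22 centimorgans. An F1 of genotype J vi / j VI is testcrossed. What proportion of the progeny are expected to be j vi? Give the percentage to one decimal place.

A map distance of 22 centimorgans corresponds to a recombination frequency of 0.220.
The F1 is J vi / j VI, so j vi is a recombinant gamete class with expected frequency r/2 = 0.220/2 = 0.1100.
That is 0.1100 = 11.0% of the progeny.

11.0%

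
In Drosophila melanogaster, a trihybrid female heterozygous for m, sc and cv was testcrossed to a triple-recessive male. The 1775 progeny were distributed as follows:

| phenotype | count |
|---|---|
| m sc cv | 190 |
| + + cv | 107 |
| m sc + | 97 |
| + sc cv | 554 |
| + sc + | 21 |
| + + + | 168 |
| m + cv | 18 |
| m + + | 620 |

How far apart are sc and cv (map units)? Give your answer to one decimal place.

The two most frequent reciprocal classes, m + + and + sc cv, are the parental types, so the F1 was m + + / + sc cv.
The two rarest classes, m + cv and + sc +, are the double crossovers. Comparing them with the parentals, only the cv allele has switched, so cv is the middle locus and the order is sc – cv – m.
Crossovers in the sc–cv interval produce the single-crossover classes m sc + and + + cv (97 + 107 = 204) plus the double crossovers (39).
RF(sc–cv) = (204 + 39) / 1775 = 243/1775 = 0.1369 → 13.7 map units.

13.7 map units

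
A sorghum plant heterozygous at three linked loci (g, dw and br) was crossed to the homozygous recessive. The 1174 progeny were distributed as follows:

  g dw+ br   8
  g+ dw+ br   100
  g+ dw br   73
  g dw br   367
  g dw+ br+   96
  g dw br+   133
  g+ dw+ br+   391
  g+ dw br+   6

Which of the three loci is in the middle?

The two most frequent reciprocal classes, g+ dw+ br+ and g dw br, are the parental types, so the F1 was g+ dw+ br+ / g dw br.
The two rarest classes, g+ dw br+ and g dw+ br, are the double crossovers. Comparing them with the parentals, only the dw allele has switched, so dw is the middle locus and the order is br – dw – g.

dw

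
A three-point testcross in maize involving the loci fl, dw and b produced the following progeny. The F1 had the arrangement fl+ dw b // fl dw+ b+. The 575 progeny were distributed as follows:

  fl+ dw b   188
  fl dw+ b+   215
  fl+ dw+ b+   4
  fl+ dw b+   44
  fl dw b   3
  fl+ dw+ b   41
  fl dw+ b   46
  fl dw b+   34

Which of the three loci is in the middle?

The two rarest classes, fl dw b and fl+ dw+ b+, are the double crossovers. Comparing them with the parentals, only the fl allele has switched, so fl is the middle locus and the order is dw – fl – b.

fl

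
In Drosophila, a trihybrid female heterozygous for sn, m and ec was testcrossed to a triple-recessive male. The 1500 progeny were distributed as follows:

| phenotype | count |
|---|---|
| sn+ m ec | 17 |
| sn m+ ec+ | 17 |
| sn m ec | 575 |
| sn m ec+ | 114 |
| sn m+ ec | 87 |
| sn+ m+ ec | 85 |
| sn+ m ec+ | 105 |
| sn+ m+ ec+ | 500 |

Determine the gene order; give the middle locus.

sn

The two most frequent reciprocal classes, sn+ m+ ec+ and sn m ec, are the parental types, so the F1 was sn+ m+ ec+ / sn m ec.
The two rarest classes, sn m+ ec+ and sn+ m ec, are the double crossovers. Comparing them with the parentals, only the sn allele has switched, so sn is the middle locus and the order is ec – sn – m.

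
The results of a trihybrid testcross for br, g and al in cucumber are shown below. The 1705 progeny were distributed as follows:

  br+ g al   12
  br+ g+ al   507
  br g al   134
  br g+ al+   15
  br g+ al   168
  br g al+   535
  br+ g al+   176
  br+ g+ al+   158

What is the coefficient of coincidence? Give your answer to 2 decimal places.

0.39

The two most frequent reciprocal classes, br+ g+ al and br g al+, are the parental types, so the F1 was br+ g+ al / br g al+.
The two rarest classes, br+ g al and br g+ al+, are the double crossovers. Comparing them with the parentals, only the g allele has switched, so g is the middle locus and the order is br – g – al.
br–g: (344 + 27)/1705 = 0.2176; g–al: (292 + 27)/1705 = 0.1871.
Expected DCO frequency = 0.2176 × 0.1871 ≈ 0.04071; observed = 27/1705 ≈ 0.01584.
Coefficient of coincidence = 0.01584/0.04071 ≈ 0.39.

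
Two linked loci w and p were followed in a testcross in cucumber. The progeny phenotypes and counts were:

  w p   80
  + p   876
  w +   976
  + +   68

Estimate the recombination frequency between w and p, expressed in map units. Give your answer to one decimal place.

7.4 map units

The two most frequent classes, + p (876) and w + (976), are the parental types, so the F1 was + p / w +.
The recombinant classes are + + and w p: 68 + 80 = 148.
Recombination frequency = 148/2000 = 0.0740 ≈ 7.4%, i.e. 7.4 map units.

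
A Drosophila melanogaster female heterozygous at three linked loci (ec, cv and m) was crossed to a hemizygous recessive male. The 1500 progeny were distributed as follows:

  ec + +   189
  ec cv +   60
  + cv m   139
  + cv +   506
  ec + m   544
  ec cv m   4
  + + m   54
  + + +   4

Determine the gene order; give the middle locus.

The two most frequent reciprocal classes, + cv + and ec + m, are the parental types, so the F1 was + cv + / ec + m.
The two rarest classes, + + + and ec cv m, are the double crossovers. Comparing them with the parentals, only the cv allele has switched, so cv is the middle locus and the order is m – cv – ec.

cv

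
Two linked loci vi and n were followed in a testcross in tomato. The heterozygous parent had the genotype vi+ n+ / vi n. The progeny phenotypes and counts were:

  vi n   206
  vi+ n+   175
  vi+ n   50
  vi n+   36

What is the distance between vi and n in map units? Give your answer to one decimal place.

18.4 map units

The recombinant classes are vi+ n and vi n+: 50 + 36 = 86.
Recombination frequency = 86/467 = 0.1842 ≈ 18.4%, i.e. 18.4 map units.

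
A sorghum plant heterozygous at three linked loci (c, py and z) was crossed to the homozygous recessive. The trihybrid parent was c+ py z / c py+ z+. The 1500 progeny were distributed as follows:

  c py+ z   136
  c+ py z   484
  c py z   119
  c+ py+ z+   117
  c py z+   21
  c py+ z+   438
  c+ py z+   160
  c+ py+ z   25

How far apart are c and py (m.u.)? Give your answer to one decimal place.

The two rarest classes, c+ py+ z and c py z+, are the double crossovers. Comparing them with the parentals, only the py allele has switched, so py is the middle locus and the order is z – py – c.
Crossovers in the py–c interval produce the single-crossover classes c py z and c+ py+ z+ (119 + 117 = 236) plus the double crossovers (46).
RF(py–c) = (236 + 46) / 1500 = 282/1500 = 0.1880 → 18.8 m.u.

18.8 m.u.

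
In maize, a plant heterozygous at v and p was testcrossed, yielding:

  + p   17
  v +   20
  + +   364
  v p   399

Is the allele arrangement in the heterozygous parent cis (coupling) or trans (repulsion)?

cis

The two most frequent classes are + + (364) and v p (399); these are the parental (non-recombinant) types.
So the F1 carried + + on one chromosome and v p on the other — the recessive alleles are on the same chromosome (cis / coupling).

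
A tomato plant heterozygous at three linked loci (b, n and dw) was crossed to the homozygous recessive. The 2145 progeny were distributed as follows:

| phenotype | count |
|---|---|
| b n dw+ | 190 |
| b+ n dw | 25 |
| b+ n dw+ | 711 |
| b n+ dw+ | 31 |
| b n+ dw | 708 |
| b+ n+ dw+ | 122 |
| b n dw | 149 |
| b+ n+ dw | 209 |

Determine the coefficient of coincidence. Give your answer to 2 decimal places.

The two most frequent reciprocal classes, b n+ dw and b+ n dw+, are the parental types, so the F1 was b n+ dw / b+ n dw+.
The two rarest classes, b n+ dw+ and b+ n dw, are the double crossovers. Comparing them with the parentals, only the dw allele has switched, so dw is the middle locus and the order is n – dw – b.
n–dw: (271 + 56)/2145 = 0.1524; dw–b: (399 + 56)/2145 = 0.2121.
Expected DCO frequency = 0.1524 × 0.2121 ≈ 0.03232; observed = 56/2145 ≈ 0.02611.
Coefficient of coincidence = 0.02611/0.03232 ≈ 0.81.

0.81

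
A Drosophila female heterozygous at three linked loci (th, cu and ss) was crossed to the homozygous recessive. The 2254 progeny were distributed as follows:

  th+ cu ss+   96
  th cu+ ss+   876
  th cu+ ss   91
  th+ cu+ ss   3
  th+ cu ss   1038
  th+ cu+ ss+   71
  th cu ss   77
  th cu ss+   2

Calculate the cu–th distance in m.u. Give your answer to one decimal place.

The two most frequent reciprocal classes, th+ cu ss and th cu+ ss+, are the parental types, so the F1 was th+ cu ss / th cu+ ss+.
The two rarest classes, th+ cu+ ss and th cu ss+, are the double crossovers. Comparing them with the parentals, only the cu allele has switched, so cu is the middle locus and the order is th – cu – ss.
Crossovers in the th–cu interval produce the single-crossover classes th cu ss and th+ cu+ ss+ (77 + 71 = 148) plus the double crossovers (5).
RF(th–cu) = (148 + 5) / 2254 = 153/2254 = 0.0679 → 6.8 m.u.

6.8 m.u.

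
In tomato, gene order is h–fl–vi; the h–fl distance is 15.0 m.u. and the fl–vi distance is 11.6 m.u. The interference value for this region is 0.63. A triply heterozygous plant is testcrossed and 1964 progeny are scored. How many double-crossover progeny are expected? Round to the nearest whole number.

Map distances give recombination frequencies of 0.150 and 0.116 for the two intervals.
With interference 0.63 (so coincidence = 0.37), expected double-crossover frequency = 0.150 × 0.116 × 0.37 = 0.00644.
Expected number = 0.00644 × 1964 = 12.64 ≈ 13.

13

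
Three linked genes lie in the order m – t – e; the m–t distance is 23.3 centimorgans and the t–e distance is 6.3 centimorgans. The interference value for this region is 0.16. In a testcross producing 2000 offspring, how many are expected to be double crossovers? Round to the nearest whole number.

Map distances give recombination frequencies of 0.233 and 0.063 for the two intervals.
With interference 0.16 (so coincidence = 0.84), expected double-crossover frequency = 0.233 × 0.063 × 0.84 = 0.01233.
Expected number = 0.01233 × 2000 = 24.66 ≈ 25.

25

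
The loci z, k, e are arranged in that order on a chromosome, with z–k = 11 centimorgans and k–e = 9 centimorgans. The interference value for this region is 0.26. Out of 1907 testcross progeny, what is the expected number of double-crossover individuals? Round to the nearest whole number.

14

Map distances give recombination frequencies of 0.110 and 0.090 for the two intervals.
With interference 0.26 (so coincidence = 0.74), expected double-crossover frequency = 0.110 × 0.090 × 0.74 = 0.00733.
Expected number = 0.00733 × 1907 = 13.97 ≈ 14.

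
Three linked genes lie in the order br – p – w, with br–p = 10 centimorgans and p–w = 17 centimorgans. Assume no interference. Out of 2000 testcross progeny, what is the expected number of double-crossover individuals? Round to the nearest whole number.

34

Map distances give recombination frequencies of 0.100 and 0.170 for the two intervals.
With no interference, expected double-crossover frequency = 0.100 × 0.170 = 0.01700.
Expected number = 0.01700 × 2000 = 34.00 ≈ 34.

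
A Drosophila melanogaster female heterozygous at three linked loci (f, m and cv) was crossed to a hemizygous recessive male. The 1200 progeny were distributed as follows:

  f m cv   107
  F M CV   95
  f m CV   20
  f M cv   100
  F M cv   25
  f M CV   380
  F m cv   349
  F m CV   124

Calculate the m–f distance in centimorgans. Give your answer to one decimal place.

20.6 centimorgans

The two most frequent reciprocal classes, F m cv and f M CV, are the parental types, so the F1 was F m cv / f M CV.
The two rarest classes, F M cv and f m CV, are the double crossovers. Comparing them with the parentals, only the m allele has switched, so m is the middle locus and the order is cv – m – f.
Crossovers in the m–f interval produce the single-crossover classes f m cv and F M CV (107 + 95 = 202) plus the double crossovers (45).
RF(m–f) = (202 + 45) / 1200 = 247/1200 = 0.2058 → 20.6 centimorgans.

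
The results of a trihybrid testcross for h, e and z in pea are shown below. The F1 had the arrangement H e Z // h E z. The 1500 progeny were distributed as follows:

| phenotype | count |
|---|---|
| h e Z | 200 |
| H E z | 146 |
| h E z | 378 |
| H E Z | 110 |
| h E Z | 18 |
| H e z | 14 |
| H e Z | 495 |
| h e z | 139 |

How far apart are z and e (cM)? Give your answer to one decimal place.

18.7 cM

The two rarest classes, H e z and h E Z, are the double crossovers. Comparing them with the parentals, only the z allele has switched, so z is the middle locus and the order is h – z – e.
Crossovers in the z–e interval produce the single-crossover classes H E Z and h e z (110 + 139 = 249) plus the double crossovers (32).
RF(z–e) = (249 + 32) / 1500 = 281/1500 = 0.1873 → 18.7 cM.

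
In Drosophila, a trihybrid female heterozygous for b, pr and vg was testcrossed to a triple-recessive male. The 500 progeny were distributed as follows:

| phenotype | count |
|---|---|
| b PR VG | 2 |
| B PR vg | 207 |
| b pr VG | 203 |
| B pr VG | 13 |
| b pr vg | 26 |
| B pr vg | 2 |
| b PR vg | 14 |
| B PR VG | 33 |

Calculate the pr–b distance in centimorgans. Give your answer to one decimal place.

6.2 centimorgans

The two most frequent reciprocal classes, b pr VG and B PR vg, are the parental types, so the F1 was b pr VG / B PR vg.
The two rarest classes, b PR VG and B pr vg, are the double crossovers. Comparing them with the parentals, only the pr allele has switched, so pr is the middle locus and the order is b – pr – vg.
Crossovers in the b–pr interval produce the single-crossover classes B pr VG and b PR vg (13 + 14 = 27) plus the double crossovers (4).
RF(b–pr) = (27 + 4) / 500 = 31/500 = 0.0620 → 6.2 centimorgans.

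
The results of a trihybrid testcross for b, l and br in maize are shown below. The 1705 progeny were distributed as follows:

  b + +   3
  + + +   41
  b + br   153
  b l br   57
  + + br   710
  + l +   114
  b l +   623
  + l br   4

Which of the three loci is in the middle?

The two most frequent reciprocal classes, b l + and + + br, are the parental types, so the F1 was b l + / + + br.
The two rarest classes, b + + and + l br, are the double crossovers. Comparing them with the parentals, only the l allele has switched, so l is the middle locus and the order is b – l – br.

l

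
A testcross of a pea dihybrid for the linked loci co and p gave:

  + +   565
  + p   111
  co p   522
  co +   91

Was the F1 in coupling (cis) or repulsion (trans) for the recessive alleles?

cis

The two most frequent classes are + + (565) and co p (522); these are the parental (non-recombinant) types.
So the F1 carried + + on one chromosome and co p on the other — the recessive alleles are on the same chromosome (cis / coupling).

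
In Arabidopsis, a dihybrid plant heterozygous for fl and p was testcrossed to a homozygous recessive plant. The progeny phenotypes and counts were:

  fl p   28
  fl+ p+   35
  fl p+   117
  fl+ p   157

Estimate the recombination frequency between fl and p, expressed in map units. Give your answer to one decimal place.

The two most frequent classes, fl+ p (157) and fl p+ (117), are the parental types, so the F1 was fl+ p / fl p+.
The recombinant classes are fl+ p+ and fl p: 35 + 28 = 63.
Recombination frequency = 63/337 = 0.1869 ≈ 18.7%, i.e. 18.7 map units.

18.7 map units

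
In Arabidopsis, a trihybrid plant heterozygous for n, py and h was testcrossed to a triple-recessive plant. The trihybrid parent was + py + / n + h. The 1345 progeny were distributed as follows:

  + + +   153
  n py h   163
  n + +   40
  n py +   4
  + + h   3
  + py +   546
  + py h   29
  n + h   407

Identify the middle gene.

n

The two rarest classes, n py + and + + h, are the double crossovers. Comparing them with the parentals, only the n allele has switched, so n is the middle locus and the order is h – n – py.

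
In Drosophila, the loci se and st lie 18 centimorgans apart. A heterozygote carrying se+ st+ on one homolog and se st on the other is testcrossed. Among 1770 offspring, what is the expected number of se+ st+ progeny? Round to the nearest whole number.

A map distance of 18 centimorgans corresponds to a recombination frequency of 0.180.
The F1 is se+ st+ / se st, so se+ st+ is a parental gamete class with expected frequency (1 − r)/2 = 0.820/2 = 0.4100.
Expected number = 0.4100 × 1770 = 725.70 ≈ 726.

726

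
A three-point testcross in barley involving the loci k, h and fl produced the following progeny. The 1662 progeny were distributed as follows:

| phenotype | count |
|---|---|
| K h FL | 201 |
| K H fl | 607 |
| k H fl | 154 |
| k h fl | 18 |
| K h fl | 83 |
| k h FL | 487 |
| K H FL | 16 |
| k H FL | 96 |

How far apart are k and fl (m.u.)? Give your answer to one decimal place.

23.4 m.u.

The two most frequent reciprocal classes, k h FL and K H fl, are the parental types, so the F1 was k h FL / K H fl.
The two rarest classes, k h fl and K H FL, are the double crossovers. Comparing them with the parentals, only the fl allele has switched, so fl is the middle locus and the order is k – fl – h.
Crossovers in the k–fl interval produce the single-crossover classes K h FL and k H fl (201 + 154 = 355) plus the double crossovers (34).
RF(k–fl) = (355 + 34) / 1662 = 389/1662 = 0.2341 → 23.4 m.u.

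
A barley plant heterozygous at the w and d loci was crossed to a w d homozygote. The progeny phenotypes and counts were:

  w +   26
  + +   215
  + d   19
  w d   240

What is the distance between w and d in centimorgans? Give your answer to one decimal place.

9.0 centimorgans

The two most frequent classes, + + (215) and w d (240), are the parental types, so the F1 was + + / w d.
The recombinant classes are + d and w +: 19 + 26 = 45.
Recombination frequency = 45/500 = 0.0900 ≈ 9.0%, i.e. 9.0 centimorgans.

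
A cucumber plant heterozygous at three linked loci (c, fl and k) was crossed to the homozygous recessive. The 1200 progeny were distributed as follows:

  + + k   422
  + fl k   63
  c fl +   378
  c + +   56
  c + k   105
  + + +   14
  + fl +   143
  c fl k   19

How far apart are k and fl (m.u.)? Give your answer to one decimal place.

12.7 m.u.

The two most frequent reciprocal classes, c fl + and + + k, are the parental types, so the F1 was c fl + / + + k.
The two rarest classes, c fl k and + + +, are the double crossovers. Comparing them with the parentals, only the k allele has switched, so k is the middle locus and the order is fl – k – c.
Crossovers in the fl–k interval produce the single-crossover classes c + + and + fl k (56 + 63 = 119) plus the double crossovers (33).
RF(fl–k) = (119 + 33) / 1200 = 152/1200 = 0.1267 → 12.7 m.u.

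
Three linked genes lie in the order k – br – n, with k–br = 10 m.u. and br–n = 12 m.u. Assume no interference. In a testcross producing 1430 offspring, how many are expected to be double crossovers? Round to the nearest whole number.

Map distances give recombination frequencies of 0.100 and 0.120 for the two intervals.
With no interference, expected double-crossover frequency = 0.100 × 0.120 = 0.01200.
Expected number = 0.01200 × 1430 = 17.16 ≈ 17.

17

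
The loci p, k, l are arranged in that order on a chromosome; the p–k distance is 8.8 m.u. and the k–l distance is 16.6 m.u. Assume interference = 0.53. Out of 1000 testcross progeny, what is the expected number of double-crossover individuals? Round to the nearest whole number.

Map distances give recombination frequencies of 0.088 and 0.166 for the two intervals.
With interference 0.53 (so coincidence = 0.47), expected double-crossover frequency = 0.088 × 0.166 × 0.47 = 0.00687.
Expected number = 0.00687 × 1000 = 6.87 ≈ 7.

7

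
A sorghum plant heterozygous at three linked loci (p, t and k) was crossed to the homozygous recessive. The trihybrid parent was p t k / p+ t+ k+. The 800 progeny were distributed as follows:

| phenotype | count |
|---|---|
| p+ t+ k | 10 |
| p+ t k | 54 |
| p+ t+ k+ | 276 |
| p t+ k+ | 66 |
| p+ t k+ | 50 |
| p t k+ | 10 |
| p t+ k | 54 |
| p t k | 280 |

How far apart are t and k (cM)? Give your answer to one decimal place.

15.5 cM

The two rarest classes, p t k+ and p+ t+ k, are the double crossovers. Comparing them with the parentals, only the k allele has switched, so k is the middle locus and the order is t – k – p.
Crossovers in the t–k interval produce the single-crossover classes p t+ k and p+ t k+ (54 + 50 = 104) plus the double crossovers (20).
RF(t–k) = (104 + 20) / 800 = 124/800 = 0.1550 → 15.5 cM.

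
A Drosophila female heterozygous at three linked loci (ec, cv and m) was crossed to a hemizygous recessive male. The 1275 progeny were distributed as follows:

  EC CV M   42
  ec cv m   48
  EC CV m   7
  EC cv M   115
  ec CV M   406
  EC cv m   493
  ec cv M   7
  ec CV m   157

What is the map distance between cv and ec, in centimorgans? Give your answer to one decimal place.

The two most frequent reciprocal classes, ec CV M and EC cv m, are the parental types, so the F1 was ec CV M / EC cv m.
The two rarest classes, ec cv M and EC CV m, are the double crossovers. Comparing them with the parentals, only the cv allele has switched, so cv is the middle locus and the order is ec – cv – m.
Crossovers in the ec–cv interval produce the single-crossover classes EC CV M and ec cv m (42 + 48 = 90) plus the double crossovers (14).
RF(ec–cv) = (90 + 14) / 1275 = 104/1275 = 0.0816 → 8.2 centimorgans.

8.2 centimorgans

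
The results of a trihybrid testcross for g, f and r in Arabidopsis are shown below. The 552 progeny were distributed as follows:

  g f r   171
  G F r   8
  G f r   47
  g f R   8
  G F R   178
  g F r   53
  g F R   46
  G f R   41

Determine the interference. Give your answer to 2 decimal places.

0.26

The two most frequent reciprocal classes, G F R and g f r, are the parental types, so the F1 was G F R / g f r.
The two rarest classes, G F r and g f R, are the double crossovers. Comparing them with the parentals, only the r allele has switched, so r is the middle locus and the order is f – r – g.
f–r: (94 + 16)/552 = 0.1993; r–g: (93 + 16)/552 = 0.1975.
Expected DCO frequency = 0.1993 × 0.1975 ≈ 0.03936; observed = 16/552 ≈ 0.02899.
Coefficient of coincidence = 0.02899/0.03936 ≈ 0.74; interference = 1 − 0.74 = 0.26.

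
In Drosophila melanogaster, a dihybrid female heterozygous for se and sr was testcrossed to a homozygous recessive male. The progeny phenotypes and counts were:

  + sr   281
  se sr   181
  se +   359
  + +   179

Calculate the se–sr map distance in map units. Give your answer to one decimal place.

36.0 map units

The two most frequent classes, + sr (281) and se + (359), are the parental types, so the F1 was + sr / se +.
The recombinant classes are + + and se sr: 179 + 181 = 360.
Recombination frequency = 360/1000 = 0.3600 ≈ 36.0%, i.e. 36.0 map units.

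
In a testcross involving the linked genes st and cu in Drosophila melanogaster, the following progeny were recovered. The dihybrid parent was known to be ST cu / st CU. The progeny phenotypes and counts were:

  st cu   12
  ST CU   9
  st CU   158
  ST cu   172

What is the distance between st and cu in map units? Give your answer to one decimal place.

The recombinant classes are ST CU and st cu: 9 + 12 = 21.
Recombination frequency = 21/351 = 0.0598 ≈ 6.0%, i.e. 6.0 map units.

6.0 map units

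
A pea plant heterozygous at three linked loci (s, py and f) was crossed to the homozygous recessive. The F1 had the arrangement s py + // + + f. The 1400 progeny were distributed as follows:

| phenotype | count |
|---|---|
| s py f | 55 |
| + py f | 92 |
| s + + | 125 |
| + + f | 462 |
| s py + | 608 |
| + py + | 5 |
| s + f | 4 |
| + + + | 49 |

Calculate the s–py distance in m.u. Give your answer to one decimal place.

16.1 m.u.

The two rarest classes, + py + and s + f, are the double crossovers. Comparing them with the parentals, only the s allele has switched, so s is the middle locus and the order is f – s – py.
Crossovers in the s–py interval produce the single-crossover classes s + + and + py f (125 + 92 = 217) plus the double crossovers (9).
RF(s–py) = (217 + 9) / 1400 = 226/1400 = 0.1614 → 16.1 m.u.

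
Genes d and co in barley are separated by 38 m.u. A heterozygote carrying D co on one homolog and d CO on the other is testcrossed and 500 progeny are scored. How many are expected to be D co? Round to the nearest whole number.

155

A map distance of 38 m.u. corresponds to a recombination frequency of 0.380.
The F1 is D co / d CO, so D co is a parental gamete class with expected frequency (1 − r)/2 = 0.620/2 = 0.3100.
Expected number = 0.3100 × 500 = 155.00 ≈ 155.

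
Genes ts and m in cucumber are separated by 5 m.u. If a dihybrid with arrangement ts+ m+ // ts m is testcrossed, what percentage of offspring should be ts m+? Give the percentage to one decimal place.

A map distance of 5 m.u. corresponds to a recombination frequency of 0.050.
The F1 is ts+ m+ / ts m, so ts m+ is a recombinant gamete class with expected frequency r/2 = 0.050/2 = 0.0250.
That is 0.0250 = 2.5% of the progeny.

2.5%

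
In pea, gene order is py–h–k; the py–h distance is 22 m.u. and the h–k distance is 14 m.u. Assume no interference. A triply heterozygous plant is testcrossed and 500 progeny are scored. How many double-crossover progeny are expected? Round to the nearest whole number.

15

Map distances give recombination frequencies of 0.220 and 0.140 for the two intervals.
With no interference, expected double-crossover frequency = 0.220 × 0.140 = 0.03080.
Expected number = 0.03080 × 500 = 15.40 ≈ 15.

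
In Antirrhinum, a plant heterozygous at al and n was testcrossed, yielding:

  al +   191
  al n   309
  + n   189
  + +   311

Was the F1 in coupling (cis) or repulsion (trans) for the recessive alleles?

cis

The two most frequent classes are + + (311) and al n (309); these are the parental (non-recombinant) types.
So the F1 carried + + on one chromosome and al n on the other — the recessive alleles are on the same chromosome (cis / coupling).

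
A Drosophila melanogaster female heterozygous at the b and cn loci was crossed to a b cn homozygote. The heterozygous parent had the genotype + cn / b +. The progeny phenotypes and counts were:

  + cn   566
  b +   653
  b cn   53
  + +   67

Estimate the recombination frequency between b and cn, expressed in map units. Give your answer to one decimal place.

The recombinant classes are + + and b cn: 67 + 53 = 120.
Recombination frequency = 120/1339 = 0.0896 ≈ 9.0%, i.e. 9.0 map units.

9.0 map units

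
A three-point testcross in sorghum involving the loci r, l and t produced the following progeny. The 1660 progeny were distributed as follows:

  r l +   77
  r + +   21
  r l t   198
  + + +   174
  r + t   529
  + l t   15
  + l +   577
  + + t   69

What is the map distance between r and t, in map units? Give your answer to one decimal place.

The two most frequent reciprocal classes, + l + and r + t, are the parental types, so the F1 was + l + / r + t.
The two rarest classes, + l t and r + +, are the double crossovers. Comparing them with the parentals, only the t allele has switched, so t is the middle locus and the order is r – t – l.
Crossovers in the r–t interval produce the single-crossover classes r l + and + + t (77 + 69 = 146) plus the double crossovers (36).
RF(r–t) = (146 + 36) / 1660 = 182/1660 = 0.1096 → 11.0 map units.

11.0 map units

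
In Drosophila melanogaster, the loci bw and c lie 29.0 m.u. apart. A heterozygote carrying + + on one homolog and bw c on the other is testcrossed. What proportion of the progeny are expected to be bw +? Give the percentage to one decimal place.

A map distance of 29.0 m.u. corresponds to a recombination frequency of 0.290.
The F1 is + + / bw c, so bw + is a recombinant gamete class with expected frequency r/2 = 0.290/2 = 0.1450.
That is 0.1450 = 14.5% of the progeny.

14.5%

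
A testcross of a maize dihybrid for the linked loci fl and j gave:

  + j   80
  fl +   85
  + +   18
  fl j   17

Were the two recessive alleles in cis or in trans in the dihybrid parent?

The two most frequent classes are + j (80) and fl + (85); these are the parental (non-recombinant) types.
So the F1 carried + j on one chromosome and fl + on the other — the recessive alleles are on opposite chromosomes (trans / repulsion).

trans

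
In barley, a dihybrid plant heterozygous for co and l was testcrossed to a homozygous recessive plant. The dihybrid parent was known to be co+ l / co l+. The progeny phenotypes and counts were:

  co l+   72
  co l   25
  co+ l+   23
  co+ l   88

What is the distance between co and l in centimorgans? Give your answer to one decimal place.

23.1 centimorgans

The recombinant classes are co+ l+ and co l: 23 + 25 = 48.
Recombination frequency = 48/208 = 0.2308 ≈ 23.1%, i.e. 23.1 centimorgans.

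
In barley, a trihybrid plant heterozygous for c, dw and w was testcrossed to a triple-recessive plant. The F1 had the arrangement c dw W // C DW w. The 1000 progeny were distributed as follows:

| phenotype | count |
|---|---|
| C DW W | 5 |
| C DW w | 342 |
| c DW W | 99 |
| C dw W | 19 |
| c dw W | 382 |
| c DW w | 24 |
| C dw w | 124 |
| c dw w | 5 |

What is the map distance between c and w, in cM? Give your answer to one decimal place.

The two rarest classes, c dw w and C DW W, are the double crossovers. Comparing them with the parentals, only the w allele has switched, so w is the middle locus and the order is dw – w – c.
Crossovers in the w–c interval produce the single-crossover classes C dw W and c DW w (19 + 24 = 43) plus the double crossovers (10).
RF(w–c) = (43 + 10) / 1000 = 53/1000 = 0.0530 → 5.3 cM.

5.3 cM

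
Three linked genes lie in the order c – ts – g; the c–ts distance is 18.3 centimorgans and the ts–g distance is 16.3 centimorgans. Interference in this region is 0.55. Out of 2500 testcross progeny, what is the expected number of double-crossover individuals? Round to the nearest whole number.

Map distances give recombination frequencies of 0.183 and 0.163 for the two intervals.
With interference 0.55 (so coincidence = 0.45), expected double-crossover frequency = 0.183 × 0.163 × 0.45 = 0.01342.
Expected number = 0.01342 × 2500 = 33.56 ≈ 34.

34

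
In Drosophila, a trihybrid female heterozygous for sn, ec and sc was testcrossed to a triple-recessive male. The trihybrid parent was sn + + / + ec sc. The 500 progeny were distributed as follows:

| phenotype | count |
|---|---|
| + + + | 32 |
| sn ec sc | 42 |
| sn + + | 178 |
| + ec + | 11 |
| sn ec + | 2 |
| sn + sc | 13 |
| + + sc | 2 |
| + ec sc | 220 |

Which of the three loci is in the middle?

The two rarest classes, sn ec + and + + sc, are the double crossovers. Comparing them with the parentals, only the ec allele has switched, so ec is the middle locus and the order is sc – ec – sn.

ec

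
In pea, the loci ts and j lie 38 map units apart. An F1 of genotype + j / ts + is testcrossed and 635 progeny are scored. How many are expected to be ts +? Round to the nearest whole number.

197

A map distance of 38 map units corresponds to a recombination frequency of 0.380.
The F1 is + j / ts +, so ts + is a parental gamete class with expected frequency (1 − r)/2 = 0.620/2 = 0.3100.
Expected number = 0.3100 × 635 = 196.85 ≈ 197.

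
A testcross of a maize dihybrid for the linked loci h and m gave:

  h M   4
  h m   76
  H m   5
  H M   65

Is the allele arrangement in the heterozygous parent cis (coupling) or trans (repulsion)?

cis

The two most frequent classes are H M (65) and h m (76); these are the parental (non-recombinant) types.
So the F1 carried H M on one chromosome and h m on the other — the recessive alleles are on the same chromosome (cis / coupling).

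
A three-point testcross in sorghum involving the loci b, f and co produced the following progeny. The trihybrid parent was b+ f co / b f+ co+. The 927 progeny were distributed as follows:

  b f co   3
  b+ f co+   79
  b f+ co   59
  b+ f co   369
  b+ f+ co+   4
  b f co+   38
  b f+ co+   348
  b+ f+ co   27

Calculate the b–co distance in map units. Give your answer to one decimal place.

15.6 map units

The two rarest classes, b f co and b+ f+ co+, are the double crossovers. Comparing them with the parentals, only the b allele has switched, so b is the middle locus and the order is f – b – co.
Crossovers in the b–co interval produce the single-crossover classes b+ f co+ and b f+ co (79 + 59 = 138) plus the double crossovers (7).
RF(b–co) = (138 + 7) / 927 = 145/927 = 0.1564 → 15.6 map units.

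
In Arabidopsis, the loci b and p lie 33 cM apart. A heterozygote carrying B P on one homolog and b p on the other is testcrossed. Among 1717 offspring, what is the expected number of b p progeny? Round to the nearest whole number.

A map distance of 33 cM corresponds to a recombination frequency of 0.330.
The F1 is B P / b p, so b p is a parental gamete class with expected frequency (1 − r)/2 = 0.670/2 = 0.3350.
Expected number = 0.3350 × 1717 = 575.19 ≈ 575.

575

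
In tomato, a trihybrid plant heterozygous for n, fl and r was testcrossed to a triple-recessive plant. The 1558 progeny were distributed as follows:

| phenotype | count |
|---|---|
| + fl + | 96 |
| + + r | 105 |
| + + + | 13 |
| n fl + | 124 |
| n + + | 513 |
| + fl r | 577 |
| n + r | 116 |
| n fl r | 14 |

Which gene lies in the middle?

n

The two most frequent reciprocal classes, n + + and + fl r, are the parental types, so the F1 was n + + / + fl r.
The two rarest classes, + + + and n fl r, are the double crossovers. Comparing them with the parentals, only the n allele has switched, so n is the middle locus and the order is r – n – fl.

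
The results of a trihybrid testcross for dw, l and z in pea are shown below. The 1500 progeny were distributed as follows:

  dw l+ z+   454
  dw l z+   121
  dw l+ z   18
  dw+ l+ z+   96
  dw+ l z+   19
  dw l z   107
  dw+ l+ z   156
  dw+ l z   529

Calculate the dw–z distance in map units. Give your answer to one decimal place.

16.0 map units

The two most frequent reciprocal classes, dw l+ z+ and dw+ l z, are the parental types, so the F1 was dw l+ z+ / dw+ l z.
The two rarest classes, dw l+ z and dw+ l z+, are the double crossovers. Comparing them with the parentals, only the z allele has switched, so z is the middle locus and the order is dw – z – l.
Crossovers in the dw–z interval produce the single-crossover classes dw+ l+ z+ and dw l z (96 + 107 = 203) plus the double crossovers (37).
RF(dw–z) = (203 + 37) / 1500 = 240/1500 = 0.1600 → 16.0 map units.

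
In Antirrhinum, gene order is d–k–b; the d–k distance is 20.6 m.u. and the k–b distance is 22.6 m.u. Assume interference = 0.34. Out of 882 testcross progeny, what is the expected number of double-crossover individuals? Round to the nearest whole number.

Map distances give recombination frequencies of 0.206 and 0.226 for the two intervals.
With interference 0.34 (so coincidence = 0.66), expected double-crossover frequency = 0.206 × 0.226 × 0.66 = 0.03073.
Expected number = 0.03073 × 882 = 27.10 ≈ 27.

27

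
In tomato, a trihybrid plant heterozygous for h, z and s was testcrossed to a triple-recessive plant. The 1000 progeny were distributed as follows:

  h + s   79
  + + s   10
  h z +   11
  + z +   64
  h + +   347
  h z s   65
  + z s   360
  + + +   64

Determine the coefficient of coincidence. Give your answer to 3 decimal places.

The two most frequent reciprocal classes, + z s and h + +, are the parental types, so the F1 was + z s / h + +.
The two rarest classes, + + s and h z +, are the double crossovers. Comparing them with the parentals, only the z allele has switched, so z is the middle locus and the order is h – z – s.
h–z: (129 + 21)/1000 = 0.1500; z–s: (143 + 21)/1000 = 0.1640.
Expected DCO frequency = 0.1500 × 0.1640 ≈ 0.02460; observed = 21/1000 ≈ 0.02100.
Coefficient of coincidence = 0.02100/0.02460 ≈ 0.854.

0.854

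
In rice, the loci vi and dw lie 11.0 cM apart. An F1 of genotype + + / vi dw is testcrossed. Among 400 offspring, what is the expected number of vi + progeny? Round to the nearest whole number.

22

A map distance of 11.0 cM corresponds to a recombination frequency of 0.110.
The F1 is + + / vi dw, so vi + is a recombinant gamete class with expected frequency r/2 = 0.110/2 = 0.0550.
Expected number = 0.0550 × 400 = 22.00 ≈ 22.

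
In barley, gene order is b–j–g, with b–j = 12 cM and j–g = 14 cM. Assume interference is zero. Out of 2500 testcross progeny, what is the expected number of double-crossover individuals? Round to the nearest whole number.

Map distances give recombination frequencies of 0.120 and 0.140 for the two intervals.
With no interference, expected double-crossover frequency = 0.120 × 0.140 = 0.01680.
Expected number = 0.01680 × 2500 = 42.00 ≈ 42.

42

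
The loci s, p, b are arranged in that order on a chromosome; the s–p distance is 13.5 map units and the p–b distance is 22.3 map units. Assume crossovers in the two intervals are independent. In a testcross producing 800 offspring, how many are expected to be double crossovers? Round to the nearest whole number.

Map distances give recombination frequencies of 0.135 and 0.223 for the two intervals.
With no interference, expected double-crossover frequency = 0.135 × 0.223 = 0.03011.
Expected number = 0.03011 × 800 = 24.08 ≈ 24.

24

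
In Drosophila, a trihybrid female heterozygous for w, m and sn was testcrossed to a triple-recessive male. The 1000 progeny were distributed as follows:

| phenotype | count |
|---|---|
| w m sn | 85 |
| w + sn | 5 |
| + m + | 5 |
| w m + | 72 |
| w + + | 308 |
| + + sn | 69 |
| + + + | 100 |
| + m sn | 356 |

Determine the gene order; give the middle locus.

sn

The two most frequent reciprocal classes, w + + and + m sn, are the parental types, so the F1 was w + + / + m sn.
The two rarest classes, w + sn and + m +, are the double crossovers. Comparing them with the parentals, only the sn allele has switched, so sn is the middle locus and the order is w – sn – m.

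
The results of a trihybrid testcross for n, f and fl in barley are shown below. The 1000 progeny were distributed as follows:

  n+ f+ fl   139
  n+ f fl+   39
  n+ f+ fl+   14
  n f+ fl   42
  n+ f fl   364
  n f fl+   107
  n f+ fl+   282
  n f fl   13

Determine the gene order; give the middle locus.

n

The two most frequent reciprocal classes, n+ f fl and n f+ fl+, are the parental types, so the F1 was n+ f fl / n f+ fl+.
The two rarest classes, n f fl and n+ f+ fl+, are the double crossovers. Comparing them with the parentals, only the n allele has switched, so n is the middle locus and the order is f – n – fl.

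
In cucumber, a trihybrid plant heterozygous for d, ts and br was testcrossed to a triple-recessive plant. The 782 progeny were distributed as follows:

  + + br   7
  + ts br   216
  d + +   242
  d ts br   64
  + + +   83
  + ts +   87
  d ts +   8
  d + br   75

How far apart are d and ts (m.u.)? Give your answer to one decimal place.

The two most frequent reciprocal classes, d + + and + ts br, are the parental types, so the F1 was d + + / + ts br.
The two rarest classes, d ts + and + + br, are the double crossovers. Comparing them with the parentals, only the ts allele has switched, so ts is the middle locus and the order is br – ts – d.
Crossovers in the ts–d interval produce the single-crossover classes + + + and d ts br (83 + 64 = 147) plus the double crossovers (15).
RF(ts–d) = (147 + 15) / 782 = 162/782 = 0.2072 → 20.7 m.u.

20.7 m.u.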